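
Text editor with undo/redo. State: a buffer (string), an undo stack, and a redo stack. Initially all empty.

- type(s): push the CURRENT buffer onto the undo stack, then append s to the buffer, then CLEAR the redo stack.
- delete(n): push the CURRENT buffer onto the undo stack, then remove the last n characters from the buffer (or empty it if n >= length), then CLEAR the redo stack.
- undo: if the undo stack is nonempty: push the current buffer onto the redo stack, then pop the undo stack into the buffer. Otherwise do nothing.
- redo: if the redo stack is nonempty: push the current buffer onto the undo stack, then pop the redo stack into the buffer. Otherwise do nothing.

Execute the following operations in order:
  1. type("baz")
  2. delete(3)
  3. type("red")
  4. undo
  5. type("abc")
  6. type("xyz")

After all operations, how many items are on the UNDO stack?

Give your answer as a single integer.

After op 1 (type): buf='baz' undo_depth=1 redo_depth=0
After op 2 (delete): buf='(empty)' undo_depth=2 redo_depth=0
After op 3 (type): buf='red' undo_depth=3 redo_depth=0
After op 4 (undo): buf='(empty)' undo_depth=2 redo_depth=1
After op 5 (type): buf='abc' undo_depth=3 redo_depth=0
After op 6 (type): buf='abcxyz' undo_depth=4 redo_depth=0

Answer: 4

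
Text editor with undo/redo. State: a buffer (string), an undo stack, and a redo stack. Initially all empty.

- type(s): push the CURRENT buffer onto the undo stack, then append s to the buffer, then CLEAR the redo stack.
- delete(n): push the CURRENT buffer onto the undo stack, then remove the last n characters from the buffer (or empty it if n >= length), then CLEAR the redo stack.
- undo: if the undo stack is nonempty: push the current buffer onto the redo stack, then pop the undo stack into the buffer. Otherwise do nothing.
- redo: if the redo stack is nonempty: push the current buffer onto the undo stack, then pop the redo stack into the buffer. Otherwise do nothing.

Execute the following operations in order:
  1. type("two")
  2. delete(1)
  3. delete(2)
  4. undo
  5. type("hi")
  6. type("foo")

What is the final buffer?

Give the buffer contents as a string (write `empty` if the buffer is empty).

Answer: twhifoo

Derivation:
After op 1 (type): buf='two' undo_depth=1 redo_depth=0
After op 2 (delete): buf='tw' undo_depth=2 redo_depth=0
After op 3 (delete): buf='(empty)' undo_depth=3 redo_depth=0
After op 4 (undo): buf='tw' undo_depth=2 redo_depth=1
After op 5 (type): buf='twhi' undo_depth=3 redo_depth=0
After op 6 (type): buf='twhifoo' undo_depth=4 redo_depth=0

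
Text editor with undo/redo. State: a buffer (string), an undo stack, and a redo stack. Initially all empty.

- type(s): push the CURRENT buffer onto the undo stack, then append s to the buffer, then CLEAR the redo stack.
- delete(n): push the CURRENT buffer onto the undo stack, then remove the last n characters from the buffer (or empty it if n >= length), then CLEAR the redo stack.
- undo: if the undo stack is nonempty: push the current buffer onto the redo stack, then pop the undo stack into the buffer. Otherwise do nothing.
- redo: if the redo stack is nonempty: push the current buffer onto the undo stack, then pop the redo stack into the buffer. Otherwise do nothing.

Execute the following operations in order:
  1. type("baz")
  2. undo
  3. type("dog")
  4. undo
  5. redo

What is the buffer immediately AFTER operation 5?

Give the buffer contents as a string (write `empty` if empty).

After op 1 (type): buf='baz' undo_depth=1 redo_depth=0
After op 2 (undo): buf='(empty)' undo_depth=0 redo_depth=1
After op 3 (type): buf='dog' undo_depth=1 redo_depth=0
After op 4 (undo): buf='(empty)' undo_depth=0 redo_depth=1
After op 5 (redo): buf='dog' undo_depth=1 redo_depth=0

Answer: dog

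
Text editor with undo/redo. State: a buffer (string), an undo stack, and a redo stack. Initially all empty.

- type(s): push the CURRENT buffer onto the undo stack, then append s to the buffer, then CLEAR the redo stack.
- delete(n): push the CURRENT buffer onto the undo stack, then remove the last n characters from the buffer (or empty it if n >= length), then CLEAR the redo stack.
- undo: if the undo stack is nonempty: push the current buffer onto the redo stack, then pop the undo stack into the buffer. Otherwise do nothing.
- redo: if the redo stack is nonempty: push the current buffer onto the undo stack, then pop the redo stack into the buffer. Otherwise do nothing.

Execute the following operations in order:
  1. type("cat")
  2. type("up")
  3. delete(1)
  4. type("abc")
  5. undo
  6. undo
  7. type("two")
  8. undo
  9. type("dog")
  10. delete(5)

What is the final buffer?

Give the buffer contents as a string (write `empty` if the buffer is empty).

After op 1 (type): buf='cat' undo_depth=1 redo_depth=0
After op 2 (type): buf='catup' undo_depth=2 redo_depth=0
After op 3 (delete): buf='catu' undo_depth=3 redo_depth=0
After op 4 (type): buf='catuabc' undo_depth=4 redo_depth=0
After op 5 (undo): buf='catu' undo_depth=3 redo_depth=1
After op 6 (undo): buf='catup' undo_depth=2 redo_depth=2
After op 7 (type): buf='catuptwo' undo_depth=3 redo_depth=0
After op 8 (undo): buf='catup' undo_depth=2 redo_depth=1
After op 9 (type): buf='catupdog' undo_depth=3 redo_depth=0
After op 10 (delete): buf='cat' undo_depth=4 redo_depth=0

Answer: cat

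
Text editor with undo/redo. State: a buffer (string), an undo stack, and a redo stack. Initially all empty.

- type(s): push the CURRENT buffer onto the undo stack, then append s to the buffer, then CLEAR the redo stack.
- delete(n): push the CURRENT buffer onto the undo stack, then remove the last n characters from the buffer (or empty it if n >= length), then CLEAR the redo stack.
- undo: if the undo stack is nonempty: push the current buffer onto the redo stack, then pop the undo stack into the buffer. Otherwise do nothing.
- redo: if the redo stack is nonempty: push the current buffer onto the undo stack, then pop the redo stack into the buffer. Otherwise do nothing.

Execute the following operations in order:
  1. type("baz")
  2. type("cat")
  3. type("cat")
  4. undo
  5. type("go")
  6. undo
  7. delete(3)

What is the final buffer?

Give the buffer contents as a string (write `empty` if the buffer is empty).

After op 1 (type): buf='baz' undo_depth=1 redo_depth=0
After op 2 (type): buf='bazcat' undo_depth=2 redo_depth=0
After op 3 (type): buf='bazcatcat' undo_depth=3 redo_depth=0
After op 4 (undo): buf='bazcat' undo_depth=2 redo_depth=1
After op 5 (type): buf='bazcatgo' undo_depth=3 redo_depth=0
After op 6 (undo): buf='bazcat' undo_depth=2 redo_depth=1
After op 7 (delete): buf='baz' undo_depth=3 redo_depth=0

Answer: baz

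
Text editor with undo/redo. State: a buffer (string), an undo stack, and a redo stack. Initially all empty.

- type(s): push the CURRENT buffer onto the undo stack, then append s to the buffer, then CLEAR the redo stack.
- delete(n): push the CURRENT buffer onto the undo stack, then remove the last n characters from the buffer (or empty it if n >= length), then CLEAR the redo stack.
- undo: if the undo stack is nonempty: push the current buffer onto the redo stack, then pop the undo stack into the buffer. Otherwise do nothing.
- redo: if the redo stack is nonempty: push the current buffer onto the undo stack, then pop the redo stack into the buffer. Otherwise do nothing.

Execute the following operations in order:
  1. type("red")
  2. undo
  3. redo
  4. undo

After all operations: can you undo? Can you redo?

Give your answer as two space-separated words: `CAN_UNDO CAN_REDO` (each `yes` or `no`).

After op 1 (type): buf='red' undo_depth=1 redo_depth=0
After op 2 (undo): buf='(empty)' undo_depth=0 redo_depth=1
After op 3 (redo): buf='red' undo_depth=1 redo_depth=0
After op 4 (undo): buf='(empty)' undo_depth=0 redo_depth=1

Answer: no yes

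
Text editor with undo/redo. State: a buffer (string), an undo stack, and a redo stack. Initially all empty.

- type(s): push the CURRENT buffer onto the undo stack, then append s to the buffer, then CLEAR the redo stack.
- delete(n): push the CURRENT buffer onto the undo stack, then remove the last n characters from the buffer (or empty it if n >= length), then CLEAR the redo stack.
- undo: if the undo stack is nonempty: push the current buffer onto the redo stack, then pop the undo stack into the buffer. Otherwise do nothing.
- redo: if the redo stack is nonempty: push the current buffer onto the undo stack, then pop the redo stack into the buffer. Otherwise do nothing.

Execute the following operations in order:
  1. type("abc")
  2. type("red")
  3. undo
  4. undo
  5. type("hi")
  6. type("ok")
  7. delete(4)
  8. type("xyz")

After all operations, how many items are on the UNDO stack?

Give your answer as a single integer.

After op 1 (type): buf='abc' undo_depth=1 redo_depth=0
After op 2 (type): buf='abcred' undo_depth=2 redo_depth=0
After op 3 (undo): buf='abc' undo_depth=1 redo_depth=1
After op 4 (undo): buf='(empty)' undo_depth=0 redo_depth=2
After op 5 (type): buf='hi' undo_depth=1 redo_depth=0
After op 6 (type): buf='hiok' undo_depth=2 redo_depth=0
After op 7 (delete): buf='(empty)' undo_depth=3 redo_depth=0
After op 8 (type): buf='xyz' undo_depth=4 redo_depth=0

Answer: 4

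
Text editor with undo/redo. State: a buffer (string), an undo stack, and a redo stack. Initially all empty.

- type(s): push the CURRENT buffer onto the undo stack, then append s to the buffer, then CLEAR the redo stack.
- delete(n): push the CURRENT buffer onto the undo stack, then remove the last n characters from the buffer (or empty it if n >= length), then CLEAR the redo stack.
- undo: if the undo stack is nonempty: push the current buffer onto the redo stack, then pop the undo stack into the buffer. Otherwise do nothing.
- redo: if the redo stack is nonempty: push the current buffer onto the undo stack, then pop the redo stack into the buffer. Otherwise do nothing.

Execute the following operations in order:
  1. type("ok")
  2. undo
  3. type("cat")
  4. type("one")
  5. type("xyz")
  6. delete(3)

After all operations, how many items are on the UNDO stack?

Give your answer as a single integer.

After op 1 (type): buf='ok' undo_depth=1 redo_depth=0
After op 2 (undo): buf='(empty)' undo_depth=0 redo_depth=1
After op 3 (type): buf='cat' undo_depth=1 redo_depth=0
After op 4 (type): buf='catone' undo_depth=2 redo_depth=0
After op 5 (type): buf='catonexyz' undo_depth=3 redo_depth=0
After op 6 (delete): buf='catone' undo_depth=4 redo_depth=0

Answer: 4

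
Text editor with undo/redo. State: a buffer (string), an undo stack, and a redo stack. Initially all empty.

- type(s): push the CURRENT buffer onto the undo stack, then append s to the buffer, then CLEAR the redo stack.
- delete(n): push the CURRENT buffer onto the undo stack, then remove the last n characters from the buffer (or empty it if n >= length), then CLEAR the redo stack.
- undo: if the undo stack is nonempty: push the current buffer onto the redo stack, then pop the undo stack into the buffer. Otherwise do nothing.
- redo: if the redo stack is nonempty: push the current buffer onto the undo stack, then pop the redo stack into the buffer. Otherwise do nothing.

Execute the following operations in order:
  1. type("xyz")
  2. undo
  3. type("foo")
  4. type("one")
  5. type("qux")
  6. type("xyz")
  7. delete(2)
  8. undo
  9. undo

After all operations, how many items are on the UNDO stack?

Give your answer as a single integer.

Answer: 3

Derivation:
After op 1 (type): buf='xyz' undo_depth=1 redo_depth=0
After op 2 (undo): buf='(empty)' undo_depth=0 redo_depth=1
After op 3 (type): buf='foo' undo_depth=1 redo_depth=0
After op 4 (type): buf='fooone' undo_depth=2 redo_depth=0
After op 5 (type): buf='fooonequx' undo_depth=3 redo_depth=0
After op 6 (type): buf='fooonequxxyz' undo_depth=4 redo_depth=0
After op 7 (delete): buf='fooonequxx' undo_depth=5 redo_depth=0
After op 8 (undo): buf='fooonequxxyz' undo_depth=4 redo_depth=1
After op 9 (undo): buf='fooonequx' undo_depth=3 redo_depth=2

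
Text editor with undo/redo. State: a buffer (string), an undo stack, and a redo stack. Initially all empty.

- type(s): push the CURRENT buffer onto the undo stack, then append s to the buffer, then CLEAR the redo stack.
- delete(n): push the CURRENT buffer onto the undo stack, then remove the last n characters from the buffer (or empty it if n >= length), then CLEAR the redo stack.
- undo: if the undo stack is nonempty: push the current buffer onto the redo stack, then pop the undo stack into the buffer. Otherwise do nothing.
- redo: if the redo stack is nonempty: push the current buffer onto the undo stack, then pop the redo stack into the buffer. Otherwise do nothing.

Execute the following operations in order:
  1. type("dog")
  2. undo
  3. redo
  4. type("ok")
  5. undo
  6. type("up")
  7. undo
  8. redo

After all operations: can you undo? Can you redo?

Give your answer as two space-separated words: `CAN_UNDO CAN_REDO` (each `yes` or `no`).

Answer: yes no

Derivation:
After op 1 (type): buf='dog' undo_depth=1 redo_depth=0
After op 2 (undo): buf='(empty)' undo_depth=0 redo_depth=1
After op 3 (redo): buf='dog' undo_depth=1 redo_depth=0
After op 4 (type): buf='dogok' undo_depth=2 redo_depth=0
After op 5 (undo): buf='dog' undo_depth=1 redo_depth=1
After op 6 (type): buf='dogup' undo_depth=2 redo_depth=0
After op 7 (undo): buf='dog' undo_depth=1 redo_depth=1
After op 8 (redo): buf='dogup' undo_depth=2 redo_depth=0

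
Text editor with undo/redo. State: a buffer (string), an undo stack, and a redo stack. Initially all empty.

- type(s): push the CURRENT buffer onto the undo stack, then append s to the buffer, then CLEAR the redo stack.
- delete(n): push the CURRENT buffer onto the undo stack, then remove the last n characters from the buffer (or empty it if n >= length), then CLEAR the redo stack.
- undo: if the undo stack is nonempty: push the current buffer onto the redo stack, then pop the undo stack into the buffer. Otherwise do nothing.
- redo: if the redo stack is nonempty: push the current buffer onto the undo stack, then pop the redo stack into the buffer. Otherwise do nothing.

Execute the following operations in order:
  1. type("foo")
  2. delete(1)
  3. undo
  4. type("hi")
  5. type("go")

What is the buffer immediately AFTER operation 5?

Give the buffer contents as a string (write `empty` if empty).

Answer: foohigo

Derivation:
After op 1 (type): buf='foo' undo_depth=1 redo_depth=0
After op 2 (delete): buf='fo' undo_depth=2 redo_depth=0
After op 3 (undo): buf='foo' undo_depth=1 redo_depth=1
After op 4 (type): buf='foohi' undo_depth=2 redo_depth=0
After op 5 (type): buf='foohigo' undo_depth=3 redo_depth=0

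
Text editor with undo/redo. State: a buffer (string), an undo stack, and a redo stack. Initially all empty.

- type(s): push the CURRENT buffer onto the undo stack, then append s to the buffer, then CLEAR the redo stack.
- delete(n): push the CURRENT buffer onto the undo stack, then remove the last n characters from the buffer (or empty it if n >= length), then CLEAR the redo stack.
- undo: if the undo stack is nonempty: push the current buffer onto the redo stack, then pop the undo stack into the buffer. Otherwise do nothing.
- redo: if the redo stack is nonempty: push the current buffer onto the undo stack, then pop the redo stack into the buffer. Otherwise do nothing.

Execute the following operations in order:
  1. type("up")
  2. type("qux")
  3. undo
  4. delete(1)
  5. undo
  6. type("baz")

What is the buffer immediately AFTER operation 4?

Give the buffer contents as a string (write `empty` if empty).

Answer: u

Derivation:
After op 1 (type): buf='up' undo_depth=1 redo_depth=0
After op 2 (type): buf='upqux' undo_depth=2 redo_depth=0
After op 3 (undo): buf='up' undo_depth=1 redo_depth=1
After op 4 (delete): buf='u' undo_depth=2 redo_depth=0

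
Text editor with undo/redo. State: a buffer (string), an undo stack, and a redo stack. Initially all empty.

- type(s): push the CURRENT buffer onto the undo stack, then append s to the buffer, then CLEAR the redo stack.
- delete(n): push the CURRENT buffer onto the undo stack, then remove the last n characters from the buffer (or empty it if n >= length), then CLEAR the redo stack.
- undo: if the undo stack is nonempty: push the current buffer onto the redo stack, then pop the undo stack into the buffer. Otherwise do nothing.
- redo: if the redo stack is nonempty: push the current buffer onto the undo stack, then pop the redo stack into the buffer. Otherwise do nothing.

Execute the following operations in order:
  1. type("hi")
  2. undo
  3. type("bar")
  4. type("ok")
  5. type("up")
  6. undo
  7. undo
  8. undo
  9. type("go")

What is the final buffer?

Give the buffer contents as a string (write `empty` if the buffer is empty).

After op 1 (type): buf='hi' undo_depth=1 redo_depth=0
After op 2 (undo): buf='(empty)' undo_depth=0 redo_depth=1
After op 3 (type): buf='bar' undo_depth=1 redo_depth=0
After op 4 (type): buf='barok' undo_depth=2 redo_depth=0
After op 5 (type): buf='barokup' undo_depth=3 redo_depth=0
After op 6 (undo): buf='barok' undo_depth=2 redo_depth=1
After op 7 (undo): buf='bar' undo_depth=1 redo_depth=2
After op 8 (undo): buf='(empty)' undo_depth=0 redo_depth=3
After op 9 (type): buf='go' undo_depth=1 redo_depth=0

Answer: go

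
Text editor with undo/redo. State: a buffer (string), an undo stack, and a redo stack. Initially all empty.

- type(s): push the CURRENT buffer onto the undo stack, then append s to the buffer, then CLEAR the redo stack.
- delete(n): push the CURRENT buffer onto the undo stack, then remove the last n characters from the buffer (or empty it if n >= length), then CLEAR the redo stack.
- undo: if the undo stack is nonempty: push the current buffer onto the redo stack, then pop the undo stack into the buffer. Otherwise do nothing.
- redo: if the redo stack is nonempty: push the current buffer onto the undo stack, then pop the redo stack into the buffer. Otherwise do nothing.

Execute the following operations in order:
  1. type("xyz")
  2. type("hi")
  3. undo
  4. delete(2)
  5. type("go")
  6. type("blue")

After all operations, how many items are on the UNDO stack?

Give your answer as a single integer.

After op 1 (type): buf='xyz' undo_depth=1 redo_depth=0
After op 2 (type): buf='xyzhi' undo_depth=2 redo_depth=0
After op 3 (undo): buf='xyz' undo_depth=1 redo_depth=1
After op 4 (delete): buf='x' undo_depth=2 redo_depth=0
After op 5 (type): buf='xgo' undo_depth=3 redo_depth=0
After op 6 (type): buf='xgoblue' undo_depth=4 redo_depth=0

Answer: 4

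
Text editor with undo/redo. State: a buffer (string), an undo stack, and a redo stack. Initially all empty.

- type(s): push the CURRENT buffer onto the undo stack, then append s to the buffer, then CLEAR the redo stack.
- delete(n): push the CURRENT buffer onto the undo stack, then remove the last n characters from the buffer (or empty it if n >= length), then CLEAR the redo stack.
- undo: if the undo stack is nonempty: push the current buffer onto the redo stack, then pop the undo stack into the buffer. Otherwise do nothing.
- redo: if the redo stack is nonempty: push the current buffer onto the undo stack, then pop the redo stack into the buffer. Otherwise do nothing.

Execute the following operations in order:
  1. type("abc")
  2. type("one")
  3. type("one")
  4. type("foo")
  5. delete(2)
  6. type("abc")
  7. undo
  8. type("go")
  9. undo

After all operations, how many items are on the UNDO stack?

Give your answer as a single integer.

Answer: 5

Derivation:
After op 1 (type): buf='abc' undo_depth=1 redo_depth=0
After op 2 (type): buf='abcone' undo_depth=2 redo_depth=0
After op 3 (type): buf='abconeone' undo_depth=3 redo_depth=0
After op 4 (type): buf='abconeonefoo' undo_depth=4 redo_depth=0
After op 5 (delete): buf='abconeonef' undo_depth=5 redo_depth=0
After op 6 (type): buf='abconeonefabc' undo_depth=6 redo_depth=0
After op 7 (undo): buf='abconeonef' undo_depth=5 redo_depth=1
After op 8 (type): buf='abconeonefgo' undo_depth=6 redo_depth=0
After op 9 (undo): buf='abconeonef' undo_depth=5 redo_depth=1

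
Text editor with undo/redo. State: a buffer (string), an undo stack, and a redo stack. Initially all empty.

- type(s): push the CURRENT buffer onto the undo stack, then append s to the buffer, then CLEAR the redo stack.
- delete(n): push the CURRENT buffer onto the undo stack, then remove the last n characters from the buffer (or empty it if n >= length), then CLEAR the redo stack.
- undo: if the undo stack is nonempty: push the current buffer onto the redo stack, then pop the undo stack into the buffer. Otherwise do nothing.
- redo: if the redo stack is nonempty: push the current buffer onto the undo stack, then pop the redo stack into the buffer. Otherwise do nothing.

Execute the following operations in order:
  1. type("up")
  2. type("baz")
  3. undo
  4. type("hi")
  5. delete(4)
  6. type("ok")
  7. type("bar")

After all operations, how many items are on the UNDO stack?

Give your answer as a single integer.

After op 1 (type): buf='up' undo_depth=1 redo_depth=0
After op 2 (type): buf='upbaz' undo_depth=2 redo_depth=0
After op 3 (undo): buf='up' undo_depth=1 redo_depth=1
After op 4 (type): buf='uphi' undo_depth=2 redo_depth=0
After op 5 (delete): buf='(empty)' undo_depth=3 redo_depth=0
After op 6 (type): buf='ok' undo_depth=4 redo_depth=0
After op 7 (type): buf='okbar' undo_depth=5 redo_depth=0

Answer: 5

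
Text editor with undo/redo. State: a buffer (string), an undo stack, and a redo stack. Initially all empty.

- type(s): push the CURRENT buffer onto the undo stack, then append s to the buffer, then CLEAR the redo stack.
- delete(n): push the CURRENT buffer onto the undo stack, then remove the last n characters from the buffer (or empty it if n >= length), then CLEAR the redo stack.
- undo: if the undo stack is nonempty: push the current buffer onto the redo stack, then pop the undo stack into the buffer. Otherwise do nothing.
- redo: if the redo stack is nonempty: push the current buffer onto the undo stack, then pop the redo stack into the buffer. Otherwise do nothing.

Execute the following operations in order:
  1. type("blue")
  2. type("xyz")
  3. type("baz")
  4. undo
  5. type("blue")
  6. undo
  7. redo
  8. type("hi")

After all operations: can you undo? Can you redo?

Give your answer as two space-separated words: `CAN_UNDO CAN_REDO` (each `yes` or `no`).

After op 1 (type): buf='blue' undo_depth=1 redo_depth=0
After op 2 (type): buf='bluexyz' undo_depth=2 redo_depth=0
After op 3 (type): buf='bluexyzbaz' undo_depth=3 redo_depth=0
After op 4 (undo): buf='bluexyz' undo_depth=2 redo_depth=1
After op 5 (type): buf='bluexyzblue' undo_depth=3 redo_depth=0
After op 6 (undo): buf='bluexyz' undo_depth=2 redo_depth=1
After op 7 (redo): buf='bluexyzblue' undo_depth=3 redo_depth=0
After op 8 (type): buf='bluexyzbluehi' undo_depth=4 redo_depth=0

Answer: yes no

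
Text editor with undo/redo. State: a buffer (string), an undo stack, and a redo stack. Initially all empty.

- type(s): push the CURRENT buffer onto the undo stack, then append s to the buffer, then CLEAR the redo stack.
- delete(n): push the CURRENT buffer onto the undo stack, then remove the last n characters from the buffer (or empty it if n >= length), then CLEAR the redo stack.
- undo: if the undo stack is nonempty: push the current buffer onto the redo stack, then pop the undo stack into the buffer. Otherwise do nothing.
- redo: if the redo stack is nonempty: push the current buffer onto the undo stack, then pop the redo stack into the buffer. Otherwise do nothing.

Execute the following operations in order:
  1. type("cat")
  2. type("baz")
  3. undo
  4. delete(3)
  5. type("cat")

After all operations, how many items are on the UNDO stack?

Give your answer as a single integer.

After op 1 (type): buf='cat' undo_depth=1 redo_depth=0
After op 2 (type): buf='catbaz' undo_depth=2 redo_depth=0
After op 3 (undo): buf='cat' undo_depth=1 redo_depth=1
After op 4 (delete): buf='(empty)' undo_depth=2 redo_depth=0
After op 5 (type): buf='cat' undo_depth=3 redo_depth=0

Answer: 3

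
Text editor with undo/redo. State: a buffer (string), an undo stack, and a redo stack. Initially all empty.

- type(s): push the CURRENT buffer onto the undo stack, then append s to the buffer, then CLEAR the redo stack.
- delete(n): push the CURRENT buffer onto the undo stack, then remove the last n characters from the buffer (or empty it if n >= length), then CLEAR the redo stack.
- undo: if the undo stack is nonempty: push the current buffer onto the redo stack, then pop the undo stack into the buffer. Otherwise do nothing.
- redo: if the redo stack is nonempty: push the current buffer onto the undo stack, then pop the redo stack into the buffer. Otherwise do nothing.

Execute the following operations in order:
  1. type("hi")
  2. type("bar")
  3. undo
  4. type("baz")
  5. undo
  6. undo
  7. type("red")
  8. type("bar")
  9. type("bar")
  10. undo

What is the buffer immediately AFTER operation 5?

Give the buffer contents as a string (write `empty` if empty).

Answer: hi

Derivation:
After op 1 (type): buf='hi' undo_depth=1 redo_depth=0
After op 2 (type): buf='hibar' undo_depth=2 redo_depth=0
After op 3 (undo): buf='hi' undo_depth=1 redo_depth=1
After op 4 (type): buf='hibaz' undo_depth=2 redo_depth=0
After op 5 (undo): buf='hi' undo_depth=1 redo_depth=1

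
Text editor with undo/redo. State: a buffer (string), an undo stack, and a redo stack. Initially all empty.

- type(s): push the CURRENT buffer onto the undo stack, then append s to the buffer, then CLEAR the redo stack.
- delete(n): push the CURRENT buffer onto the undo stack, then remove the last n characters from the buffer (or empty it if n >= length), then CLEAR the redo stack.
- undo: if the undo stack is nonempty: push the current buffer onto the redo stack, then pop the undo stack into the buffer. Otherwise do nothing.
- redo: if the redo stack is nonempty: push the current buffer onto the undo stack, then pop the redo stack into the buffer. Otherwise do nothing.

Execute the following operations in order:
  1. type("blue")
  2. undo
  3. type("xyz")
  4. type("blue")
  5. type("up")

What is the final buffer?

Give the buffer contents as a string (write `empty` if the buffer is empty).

Answer: xyzblueup

Derivation:
After op 1 (type): buf='blue' undo_depth=1 redo_depth=0
After op 2 (undo): buf='(empty)' undo_depth=0 redo_depth=1
After op 3 (type): buf='xyz' undo_depth=1 redo_depth=0
After op 4 (type): buf='xyzblue' undo_depth=2 redo_depth=0
After op 5 (type): buf='xyzblueup' undo_depth=3 redo_depth=0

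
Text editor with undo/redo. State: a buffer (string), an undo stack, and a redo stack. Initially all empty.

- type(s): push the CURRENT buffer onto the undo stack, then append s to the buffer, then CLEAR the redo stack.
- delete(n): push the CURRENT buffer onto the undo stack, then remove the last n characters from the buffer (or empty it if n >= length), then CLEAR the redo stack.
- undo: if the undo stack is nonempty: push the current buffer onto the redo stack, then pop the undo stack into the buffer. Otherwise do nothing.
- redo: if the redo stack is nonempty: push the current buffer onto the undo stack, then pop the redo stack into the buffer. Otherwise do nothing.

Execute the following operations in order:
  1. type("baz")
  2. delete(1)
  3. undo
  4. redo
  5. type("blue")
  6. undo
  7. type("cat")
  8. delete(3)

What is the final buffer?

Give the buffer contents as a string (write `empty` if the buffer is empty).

Answer: ba

Derivation:
After op 1 (type): buf='baz' undo_depth=1 redo_depth=0
After op 2 (delete): buf='ba' undo_depth=2 redo_depth=0
After op 3 (undo): buf='baz' undo_depth=1 redo_depth=1
After op 4 (redo): buf='ba' undo_depth=2 redo_depth=0
After op 5 (type): buf='bablue' undo_depth=3 redo_depth=0
After op 6 (undo): buf='ba' undo_depth=2 redo_depth=1
After op 7 (type): buf='bacat' undo_depth=3 redo_depth=0
After op 8 (delete): buf='ba' undo_depth=4 redo_depth=0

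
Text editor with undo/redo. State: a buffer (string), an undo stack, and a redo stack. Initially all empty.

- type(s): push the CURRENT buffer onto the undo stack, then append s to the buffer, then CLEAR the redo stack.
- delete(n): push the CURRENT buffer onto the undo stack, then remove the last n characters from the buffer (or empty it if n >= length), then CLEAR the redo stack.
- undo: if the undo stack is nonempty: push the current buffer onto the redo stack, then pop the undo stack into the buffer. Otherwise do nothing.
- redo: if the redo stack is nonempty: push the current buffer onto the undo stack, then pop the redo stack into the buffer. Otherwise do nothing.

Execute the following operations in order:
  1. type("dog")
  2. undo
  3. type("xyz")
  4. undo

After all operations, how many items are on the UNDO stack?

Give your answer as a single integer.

Answer: 0

Derivation:
After op 1 (type): buf='dog' undo_depth=1 redo_depth=0
After op 2 (undo): buf='(empty)' undo_depth=0 redo_depth=1
After op 3 (type): buf='xyz' undo_depth=1 redo_depth=0
After op 4 (undo): buf='(empty)' undo_depth=0 redo_depth=1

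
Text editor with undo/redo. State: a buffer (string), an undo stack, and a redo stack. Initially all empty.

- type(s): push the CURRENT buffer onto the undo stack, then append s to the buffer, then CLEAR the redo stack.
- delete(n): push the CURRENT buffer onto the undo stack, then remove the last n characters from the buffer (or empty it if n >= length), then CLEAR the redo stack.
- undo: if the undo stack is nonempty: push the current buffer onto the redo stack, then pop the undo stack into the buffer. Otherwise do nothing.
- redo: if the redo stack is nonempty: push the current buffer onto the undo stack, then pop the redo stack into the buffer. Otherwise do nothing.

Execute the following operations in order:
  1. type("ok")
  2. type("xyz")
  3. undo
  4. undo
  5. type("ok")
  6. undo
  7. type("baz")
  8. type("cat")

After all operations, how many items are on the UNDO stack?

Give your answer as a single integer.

Answer: 2

Derivation:
After op 1 (type): buf='ok' undo_depth=1 redo_depth=0
After op 2 (type): buf='okxyz' undo_depth=2 redo_depth=0
After op 3 (undo): buf='ok' undo_depth=1 redo_depth=1
After op 4 (undo): buf='(empty)' undo_depth=0 redo_depth=2
After op 5 (type): buf='ok' undo_depth=1 redo_depth=0
After op 6 (undo): buf='(empty)' undo_depth=0 redo_depth=1
After op 7 (type): buf='baz' undo_depth=1 redo_depth=0
After op 8 (type): buf='bazcat' undo_depth=2 redo_depth=0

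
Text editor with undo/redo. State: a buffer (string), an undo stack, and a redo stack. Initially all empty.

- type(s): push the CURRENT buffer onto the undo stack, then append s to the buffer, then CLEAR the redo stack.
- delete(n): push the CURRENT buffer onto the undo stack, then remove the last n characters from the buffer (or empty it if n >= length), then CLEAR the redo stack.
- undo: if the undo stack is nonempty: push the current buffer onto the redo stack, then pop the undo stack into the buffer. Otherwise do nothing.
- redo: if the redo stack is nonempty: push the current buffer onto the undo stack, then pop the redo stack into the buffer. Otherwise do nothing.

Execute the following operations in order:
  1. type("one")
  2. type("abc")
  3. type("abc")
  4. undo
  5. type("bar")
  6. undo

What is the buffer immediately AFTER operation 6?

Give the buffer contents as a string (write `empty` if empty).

After op 1 (type): buf='one' undo_depth=1 redo_depth=0
After op 2 (type): buf='oneabc' undo_depth=2 redo_depth=0
After op 3 (type): buf='oneabcabc' undo_depth=3 redo_depth=0
After op 4 (undo): buf='oneabc' undo_depth=2 redo_depth=1
After op 5 (type): buf='oneabcbar' undo_depth=3 redo_depth=0
After op 6 (undo): buf='oneabc' undo_depth=2 redo_depth=1

Answer: oneabc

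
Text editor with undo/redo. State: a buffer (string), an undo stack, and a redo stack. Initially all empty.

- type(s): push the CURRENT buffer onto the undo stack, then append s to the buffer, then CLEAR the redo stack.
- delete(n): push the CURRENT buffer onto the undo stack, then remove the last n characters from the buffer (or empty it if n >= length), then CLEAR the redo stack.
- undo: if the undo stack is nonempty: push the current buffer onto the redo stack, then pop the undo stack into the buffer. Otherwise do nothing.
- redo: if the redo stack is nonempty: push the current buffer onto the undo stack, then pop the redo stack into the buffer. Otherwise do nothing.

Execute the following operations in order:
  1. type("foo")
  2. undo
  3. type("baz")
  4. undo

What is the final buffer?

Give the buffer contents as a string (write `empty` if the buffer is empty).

After op 1 (type): buf='foo' undo_depth=1 redo_depth=0
After op 2 (undo): buf='(empty)' undo_depth=0 redo_depth=1
After op 3 (type): buf='baz' undo_depth=1 redo_depth=0
After op 4 (undo): buf='(empty)' undo_depth=0 redo_depth=1

Answer: empty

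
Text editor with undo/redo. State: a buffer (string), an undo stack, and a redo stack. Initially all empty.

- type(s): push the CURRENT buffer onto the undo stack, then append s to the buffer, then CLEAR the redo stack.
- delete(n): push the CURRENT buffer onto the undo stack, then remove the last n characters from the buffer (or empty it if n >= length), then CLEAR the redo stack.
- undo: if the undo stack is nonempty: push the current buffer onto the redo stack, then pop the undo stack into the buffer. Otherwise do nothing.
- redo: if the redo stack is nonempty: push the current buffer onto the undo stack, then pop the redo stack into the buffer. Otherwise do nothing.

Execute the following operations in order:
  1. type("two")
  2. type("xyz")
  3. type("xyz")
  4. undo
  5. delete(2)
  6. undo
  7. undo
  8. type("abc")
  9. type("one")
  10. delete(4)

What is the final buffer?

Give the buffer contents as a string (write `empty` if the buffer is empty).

After op 1 (type): buf='two' undo_depth=1 redo_depth=0
After op 2 (type): buf='twoxyz' undo_depth=2 redo_depth=0
After op 3 (type): buf='twoxyzxyz' undo_depth=3 redo_depth=0
After op 4 (undo): buf='twoxyz' undo_depth=2 redo_depth=1
After op 5 (delete): buf='twox' undo_depth=3 redo_depth=0
After op 6 (undo): buf='twoxyz' undo_depth=2 redo_depth=1
After op 7 (undo): buf='two' undo_depth=1 redo_depth=2
After op 8 (type): buf='twoabc' undo_depth=2 redo_depth=0
After op 9 (type): buf='twoabcone' undo_depth=3 redo_depth=0
After op 10 (delete): buf='twoab' undo_depth=4 redo_depth=0

Answer: twoab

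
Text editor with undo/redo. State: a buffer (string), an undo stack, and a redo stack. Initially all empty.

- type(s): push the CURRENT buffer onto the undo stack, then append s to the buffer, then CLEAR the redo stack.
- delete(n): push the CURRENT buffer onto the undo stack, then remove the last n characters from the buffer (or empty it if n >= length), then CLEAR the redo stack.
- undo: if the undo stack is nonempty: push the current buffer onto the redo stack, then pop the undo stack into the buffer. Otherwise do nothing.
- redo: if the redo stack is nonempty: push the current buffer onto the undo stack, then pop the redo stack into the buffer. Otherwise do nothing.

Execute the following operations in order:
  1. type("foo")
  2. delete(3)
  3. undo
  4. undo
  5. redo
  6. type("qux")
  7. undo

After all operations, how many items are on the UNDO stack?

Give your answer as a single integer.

Answer: 1

Derivation:
After op 1 (type): buf='foo' undo_depth=1 redo_depth=0
After op 2 (delete): buf='(empty)' undo_depth=2 redo_depth=0
After op 3 (undo): buf='foo' undo_depth=1 redo_depth=1
After op 4 (undo): buf='(empty)' undo_depth=0 redo_depth=2
After op 5 (redo): buf='foo' undo_depth=1 redo_depth=1
After op 6 (type): buf='fooqux' undo_depth=2 redo_depth=0
After op 7 (undo): buf='foo' undo_depth=1 redo_depth=1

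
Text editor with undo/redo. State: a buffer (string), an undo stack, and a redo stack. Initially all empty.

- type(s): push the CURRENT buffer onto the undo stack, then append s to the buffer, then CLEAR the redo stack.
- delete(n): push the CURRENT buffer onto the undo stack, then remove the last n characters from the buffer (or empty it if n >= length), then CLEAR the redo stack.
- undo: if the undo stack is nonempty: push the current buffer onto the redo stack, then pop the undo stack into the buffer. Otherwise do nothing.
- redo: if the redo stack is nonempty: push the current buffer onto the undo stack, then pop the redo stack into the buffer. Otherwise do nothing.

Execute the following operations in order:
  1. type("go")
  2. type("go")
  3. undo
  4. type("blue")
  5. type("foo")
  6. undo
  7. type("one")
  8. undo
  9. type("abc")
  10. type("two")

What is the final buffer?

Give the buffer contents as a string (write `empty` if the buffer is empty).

After op 1 (type): buf='go' undo_depth=1 redo_depth=0
After op 2 (type): buf='gogo' undo_depth=2 redo_depth=0
After op 3 (undo): buf='go' undo_depth=1 redo_depth=1
After op 4 (type): buf='goblue' undo_depth=2 redo_depth=0
After op 5 (type): buf='gobluefoo' undo_depth=3 redo_depth=0
After op 6 (undo): buf='goblue' undo_depth=2 redo_depth=1
After op 7 (type): buf='goblueone' undo_depth=3 redo_depth=0
After op 8 (undo): buf='goblue' undo_depth=2 redo_depth=1
After op 9 (type): buf='goblueabc' undo_depth=3 redo_depth=0
After op 10 (type): buf='goblueabctwo' undo_depth=4 redo_depth=0

Answer: goblueabctwo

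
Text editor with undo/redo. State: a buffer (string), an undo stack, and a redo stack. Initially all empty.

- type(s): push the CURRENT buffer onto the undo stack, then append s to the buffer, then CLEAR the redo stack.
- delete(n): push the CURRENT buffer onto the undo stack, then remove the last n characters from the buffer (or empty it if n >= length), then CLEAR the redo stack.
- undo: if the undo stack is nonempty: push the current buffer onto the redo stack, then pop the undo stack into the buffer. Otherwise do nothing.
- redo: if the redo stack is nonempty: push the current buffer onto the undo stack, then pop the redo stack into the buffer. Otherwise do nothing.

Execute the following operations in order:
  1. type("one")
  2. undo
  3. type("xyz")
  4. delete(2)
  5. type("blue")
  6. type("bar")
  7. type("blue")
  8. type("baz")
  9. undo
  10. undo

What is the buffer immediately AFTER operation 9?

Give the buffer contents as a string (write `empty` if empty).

Answer: xbluebarblue

Derivation:
After op 1 (type): buf='one' undo_depth=1 redo_depth=0
After op 2 (undo): buf='(empty)' undo_depth=0 redo_depth=1
After op 3 (type): buf='xyz' undo_depth=1 redo_depth=0
After op 4 (delete): buf='x' undo_depth=2 redo_depth=0
After op 5 (type): buf='xblue' undo_depth=3 redo_depth=0
After op 6 (type): buf='xbluebar' undo_depth=4 redo_depth=0
After op 7 (type): buf='xbluebarblue' undo_depth=5 redo_depth=0
After op 8 (type): buf='xbluebarbluebaz' undo_depth=6 redo_depth=0
After op 9 (undo): buf='xbluebarblue' undo_depth=5 redo_depth=1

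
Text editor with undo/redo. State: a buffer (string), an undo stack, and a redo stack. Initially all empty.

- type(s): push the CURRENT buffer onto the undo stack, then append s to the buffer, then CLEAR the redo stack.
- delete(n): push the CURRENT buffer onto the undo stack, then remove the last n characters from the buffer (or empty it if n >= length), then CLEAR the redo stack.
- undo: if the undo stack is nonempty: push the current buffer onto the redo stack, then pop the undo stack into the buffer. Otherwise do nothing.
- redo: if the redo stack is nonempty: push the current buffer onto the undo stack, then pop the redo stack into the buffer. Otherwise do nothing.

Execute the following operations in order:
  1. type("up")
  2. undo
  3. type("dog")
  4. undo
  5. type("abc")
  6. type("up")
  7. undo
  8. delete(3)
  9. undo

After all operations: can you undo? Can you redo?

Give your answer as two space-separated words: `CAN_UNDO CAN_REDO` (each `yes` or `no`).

Answer: yes yes

Derivation:
After op 1 (type): buf='up' undo_depth=1 redo_depth=0
After op 2 (undo): buf='(empty)' undo_depth=0 redo_depth=1
After op 3 (type): buf='dog' undo_depth=1 redo_depth=0
After op 4 (undo): buf='(empty)' undo_depth=0 redo_depth=1
After op 5 (type): buf='abc' undo_depth=1 redo_depth=0
After op 6 (type): buf='abcup' undo_depth=2 redo_depth=0
After op 7 (undo): buf='abc' undo_depth=1 redo_depth=1
After op 8 (delete): buf='(empty)' undo_depth=2 redo_depth=0
After op 9 (undo): buf='abc' undo_depth=1 redo_depth=1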